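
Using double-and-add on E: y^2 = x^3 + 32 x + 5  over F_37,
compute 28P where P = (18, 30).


k = 28 = 11100_2 (binary, LSB first: 00111)
Double-and-add from P = (18, 30):
  bit 0 = 0: acc unchanged = O
  bit 1 = 0: acc unchanged = O
  bit 2 = 1: acc = O + (13, 18) = (13, 18)
  bit 3 = 1: acc = (13, 18) + (8, 25) = (15, 7)
  bit 4 = 1: acc = (15, 7) + (30, 20) = (36, 34)

28P = (36, 34)


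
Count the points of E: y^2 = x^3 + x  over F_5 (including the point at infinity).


For each x in F_5, count y with y^2 = x^3 + 1 x + 0 mod 5:
  x = 0: RHS = 0, y in [0]  -> 1 point(s)
  x = 2: RHS = 0, y in [0]  -> 1 point(s)
  x = 3: RHS = 0, y in [0]  -> 1 point(s)
Affine points: 3. Add the point at infinity: total = 4.

#E(F_5) = 4


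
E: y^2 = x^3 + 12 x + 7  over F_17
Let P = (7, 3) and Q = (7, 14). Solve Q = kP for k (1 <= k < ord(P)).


Enumerate multiples of P until we hit Q = (7, 14):
  1P = (7, 3)
  2P = (4, 0)
  3P = (7, 14)
Match found at i = 3.

k = 3


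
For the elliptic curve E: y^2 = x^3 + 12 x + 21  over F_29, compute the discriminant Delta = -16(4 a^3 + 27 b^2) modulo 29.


4 a^3 + 27 b^2 = 4*12^3 + 27*21^2 = 6912 + 11907 = 18819
Delta = -16 * (18819) = -301104
Delta mod 29 = 3

Delta = 3 (mod 29)


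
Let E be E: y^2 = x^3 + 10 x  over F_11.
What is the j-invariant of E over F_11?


Delta = -16(4 a^3 + 27 b^2) mod 11 = 9
-1728 * (4 a)^3 = -1728 * (4*10)^3 mod 11 = 9
j = 9 * 9^(-1) mod 11 = 1

j = 1 (mod 11)


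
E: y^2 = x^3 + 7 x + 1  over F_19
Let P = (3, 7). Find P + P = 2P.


Doubling: s = (3 x1^2 + a) / (2 y1)
s = (3*3^2 + 7) / (2*7) mod 19 = 16
x3 = s^2 - 2 x1 mod 19 = 16^2 - 2*3 = 3
y3 = s (x1 - x3) - y1 mod 19 = 16 * (3 - 3) - 7 = 12

2P = (3, 12)


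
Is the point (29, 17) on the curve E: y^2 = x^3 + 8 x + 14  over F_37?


Check whether y^2 = x^3 + 8 x + 14 (mod 37) for (x, y) = (29, 17).
LHS: y^2 = 17^2 mod 37 = 30
RHS: x^3 + 8 x + 14 = 29^3 + 8*29 + 14 mod 37 = 30
LHS = RHS

Yes, on the curve


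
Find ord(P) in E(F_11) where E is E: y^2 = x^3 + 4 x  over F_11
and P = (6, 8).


Compute successive multiples of P until we hit O:
  1P = (6, 8)
  2P = (4, 6)
  3P = (2, 7)
  4P = (1, 7)
  5P = (8, 7)
  6P = (0, 0)
  7P = (8, 4)
  8P = (1, 4)
  ... (continuing to 12P)
  12P = O

ord(P) = 12


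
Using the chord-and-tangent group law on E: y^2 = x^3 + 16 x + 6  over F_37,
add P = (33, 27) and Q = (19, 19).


P != Q, so use the chord formula.
s = (y2 - y1) / (x2 - x1) = (29) / (23) mod 37 = 27
x3 = s^2 - x1 - x2 mod 37 = 27^2 - 33 - 19 = 11
y3 = s (x1 - x3) - y1 mod 37 = 27 * (33 - 11) - 27 = 12

P + Q = (11, 12)


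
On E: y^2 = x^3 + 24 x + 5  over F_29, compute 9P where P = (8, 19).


k = 9 = 1001_2 (binary, LSB first: 1001)
Double-and-add from P = (8, 19):
  bit 0 = 1: acc = O + (8, 19) = (8, 19)
  bit 1 = 0: acc unchanged = (8, 19)
  bit 2 = 0: acc unchanged = (8, 19)
  bit 3 = 1: acc = (8, 19) + (27, 23) = (22, 4)

9P = (22, 4)


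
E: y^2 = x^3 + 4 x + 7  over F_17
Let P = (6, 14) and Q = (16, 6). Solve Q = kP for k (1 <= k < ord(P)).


Enumerate multiples of P until we hit Q = (16, 6):
  1P = (6, 14)
  2P = (4, 11)
  3P = (5, 13)
  4P = (7, 2)
  5P = (12, 7)
  6P = (15, 5)
  7P = (14, 11)
  8P = (16, 11)
  9P = (16, 6)
Match found at i = 9.

k = 9


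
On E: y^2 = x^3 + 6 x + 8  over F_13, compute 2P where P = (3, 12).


Doubling: s = (3 x1^2 + a) / (2 y1)
s = (3*3^2 + 6) / (2*12) mod 13 = 3
x3 = s^2 - 2 x1 mod 13 = 3^2 - 2*3 = 3
y3 = s (x1 - x3) - y1 mod 13 = 3 * (3 - 3) - 12 = 1

2P = (3, 1)


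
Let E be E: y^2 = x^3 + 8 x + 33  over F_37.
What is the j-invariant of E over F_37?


Delta = -16(4 a^3 + 27 b^2) mod 37 = 21
-1728 * (4 a)^3 = -1728 * (4*8)^3 mod 37 = 31
j = 31 * 21^(-1) mod 37 = 5

j = 5 (mod 37)


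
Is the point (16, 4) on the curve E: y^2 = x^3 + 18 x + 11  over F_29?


Check whether y^2 = x^3 + 18 x + 11 (mod 29) for (x, y) = (16, 4).
LHS: y^2 = 4^2 mod 29 = 16
RHS: x^3 + 18 x + 11 = 16^3 + 18*16 + 11 mod 29 = 16
LHS = RHS

Yes, on the curve


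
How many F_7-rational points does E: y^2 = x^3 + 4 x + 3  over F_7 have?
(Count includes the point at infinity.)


For each x in F_7, count y with y^2 = x^3 + 4 x + 3 mod 7:
  x = 1: RHS = 1, y in [1, 6]  -> 2 point(s)
  x = 3: RHS = 0, y in [0]  -> 1 point(s)
  x = 5: RHS = 1, y in [1, 6]  -> 2 point(s)
Affine points: 5. Add the point at infinity: total = 6.

#E(F_7) = 6


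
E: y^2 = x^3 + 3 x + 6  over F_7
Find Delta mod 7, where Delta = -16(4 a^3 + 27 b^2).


4 a^3 + 27 b^2 = 4*3^3 + 27*6^2 = 108 + 972 = 1080
Delta = -16 * (1080) = -17280
Delta mod 7 = 3

Delta = 3 (mod 7)


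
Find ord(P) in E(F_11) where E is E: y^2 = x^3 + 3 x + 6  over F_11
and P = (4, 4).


Compute successive multiples of P until we hit O:
  1P = (4, 4)
  2P = (6, 8)
  3P = (5, 5)
  4P = (3, 8)
  5P = (9, 5)
  6P = (2, 3)
  7P = (8, 5)
  8P = (8, 6)
  ... (continuing to 15P)
  15P = O

ord(P) = 15


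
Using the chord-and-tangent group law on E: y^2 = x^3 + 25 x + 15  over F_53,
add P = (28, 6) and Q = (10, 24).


P != Q, so use the chord formula.
s = (y2 - y1) / (x2 - x1) = (18) / (35) mod 53 = 52
x3 = s^2 - x1 - x2 mod 53 = 52^2 - 28 - 10 = 16
y3 = s (x1 - x3) - y1 mod 53 = 52 * (28 - 16) - 6 = 35

P + Q = (16, 35)


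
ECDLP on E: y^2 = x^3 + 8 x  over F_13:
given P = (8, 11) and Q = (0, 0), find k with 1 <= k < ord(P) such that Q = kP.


Enumerate multiples of P until we hit Q = (0, 0):
  1P = (8, 11)
  2P = (1, 3)
  3P = (0, 0)
Match found at i = 3.

k = 3


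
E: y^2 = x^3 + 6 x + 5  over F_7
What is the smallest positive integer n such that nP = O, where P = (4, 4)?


Compute successive multiples of P until we hit O:
  1P = (4, 4)
  2P = (3, 1)
  3P = (2, 2)
  4P = (2, 5)
  5P = (3, 6)
  6P = (4, 3)
  7P = O

ord(P) = 7


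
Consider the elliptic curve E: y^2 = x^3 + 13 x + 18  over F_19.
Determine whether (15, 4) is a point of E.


Check whether y^2 = x^3 + 13 x + 18 (mod 19) for (x, y) = (15, 4).
LHS: y^2 = 4^2 mod 19 = 16
RHS: x^3 + 13 x + 18 = 15^3 + 13*15 + 18 mod 19 = 16
LHS = RHS

Yes, on the curve


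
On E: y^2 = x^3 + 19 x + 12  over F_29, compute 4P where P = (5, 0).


k = 4 = 100_2 (binary, LSB first: 001)
Double-and-add from P = (5, 0):
  bit 0 = 0: acc unchanged = O
  bit 1 = 0: acc unchanged = O
  bit 2 = 1: acc = O + O = O

4P = O


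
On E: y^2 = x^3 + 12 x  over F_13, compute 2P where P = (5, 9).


Doubling: s = (3 x1^2 + a) / (2 y1)
s = (3*5^2 + 12) / (2*9) mod 13 = 7
x3 = s^2 - 2 x1 mod 13 = 7^2 - 2*5 = 0
y3 = s (x1 - x3) - y1 mod 13 = 7 * (5 - 0) - 9 = 0

2P = (0, 0)


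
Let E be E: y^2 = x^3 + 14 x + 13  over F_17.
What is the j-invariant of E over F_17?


Delta = -16(4 a^3 + 27 b^2) mod 17 = 1
-1728 * (4 a)^3 = -1728 * (4*14)^3 mod 17 = 2
j = 2 * 1^(-1) mod 17 = 2

j = 2 (mod 17)


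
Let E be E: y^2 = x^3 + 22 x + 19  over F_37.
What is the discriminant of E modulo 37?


4 a^3 + 27 b^2 = 4*22^3 + 27*19^2 = 42592 + 9747 = 52339
Delta = -16 * (52339) = -837424
Delta mod 37 = 34

Delta = 34 (mod 37)


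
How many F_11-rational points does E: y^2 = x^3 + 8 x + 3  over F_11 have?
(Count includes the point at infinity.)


For each x in F_11, count y with y^2 = x^3 + 8 x + 3 mod 11:
  x = 0: RHS = 3, y in [5, 6]  -> 2 point(s)
  x = 1: RHS = 1, y in [1, 10]  -> 2 point(s)
  x = 2: RHS = 5, y in [4, 7]  -> 2 point(s)
  x = 4: RHS = 0, y in [0]  -> 1 point(s)
  x = 5: RHS = 3, y in [5, 6]  -> 2 point(s)
  x = 6: RHS = 3, y in [5, 6]  -> 2 point(s)
  x = 9: RHS = 1, y in [1, 10]  -> 2 point(s)
  x = 10: RHS = 5, y in [4, 7]  -> 2 point(s)
Affine points: 15. Add the point at infinity: total = 16.

#E(F_11) = 16


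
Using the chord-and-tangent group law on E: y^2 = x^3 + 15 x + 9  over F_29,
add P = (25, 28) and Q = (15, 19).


P != Q, so use the chord formula.
s = (y2 - y1) / (x2 - x1) = (20) / (19) mod 29 = 27
x3 = s^2 - x1 - x2 mod 29 = 27^2 - 25 - 15 = 22
y3 = s (x1 - x3) - y1 mod 29 = 27 * (25 - 22) - 28 = 24

P + Q = (22, 24)


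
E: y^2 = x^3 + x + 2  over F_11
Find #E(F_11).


For each x in F_11, count y with y^2 = x^3 + 1 x + 2 mod 11:
  x = 1: RHS = 4, y in [2, 9]  -> 2 point(s)
  x = 2: RHS = 1, y in [1, 10]  -> 2 point(s)
  x = 4: RHS = 4, y in [2, 9]  -> 2 point(s)
  x = 5: RHS = 0, y in [0]  -> 1 point(s)
  x = 6: RHS = 4, y in [2, 9]  -> 2 point(s)
  x = 7: RHS = 0, y in [0]  -> 1 point(s)
  x = 8: RHS = 5, y in [4, 7]  -> 2 point(s)
  x = 9: RHS = 3, y in [5, 6]  -> 2 point(s)
  x = 10: RHS = 0, y in [0]  -> 1 point(s)
Affine points: 15. Add the point at infinity: total = 16.

#E(F_11) = 16


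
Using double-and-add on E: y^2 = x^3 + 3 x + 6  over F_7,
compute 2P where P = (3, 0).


k = 2 = 10_2 (binary, LSB first: 01)
Double-and-add from P = (3, 0):
  bit 0 = 0: acc unchanged = O
  bit 1 = 1: acc = O + O = O

2P = O


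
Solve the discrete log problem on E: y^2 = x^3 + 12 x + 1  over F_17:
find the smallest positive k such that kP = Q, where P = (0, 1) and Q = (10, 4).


Enumerate multiples of P until we hit Q = (10, 4):
  1P = (0, 1)
  2P = (2, 4)
  3P = (13, 5)
  4P = (5, 4)
  5P = (11, 6)
  6P = (10, 13)
  7P = (3, 9)
  8P = (6, 0)
  9P = (3, 8)
  10P = (10, 4)
Match found at i = 10.

k = 10


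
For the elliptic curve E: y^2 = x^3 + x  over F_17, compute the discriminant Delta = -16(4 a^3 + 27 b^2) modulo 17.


4 a^3 + 27 b^2 = 4*1^3 + 27*0^2 = 4 + 0 = 4
Delta = -16 * (4) = -64
Delta mod 17 = 4

Delta = 4 (mod 17)


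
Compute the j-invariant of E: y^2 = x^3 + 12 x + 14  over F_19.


Delta = -16(4 a^3 + 27 b^2) mod 19 = 18
-1728 * (4 a)^3 = -1728 * (4*12)^3 mod 19 = 12
j = 12 * 18^(-1) mod 19 = 7

j = 7 (mod 19)


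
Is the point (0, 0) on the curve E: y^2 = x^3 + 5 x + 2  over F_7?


Check whether y^2 = x^3 + 5 x + 2 (mod 7) for (x, y) = (0, 0).
LHS: y^2 = 0^2 mod 7 = 0
RHS: x^3 + 5 x + 2 = 0^3 + 5*0 + 2 mod 7 = 2
LHS != RHS

No, not on the curve


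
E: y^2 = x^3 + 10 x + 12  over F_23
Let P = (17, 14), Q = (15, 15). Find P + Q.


P != Q, so use the chord formula.
s = (y2 - y1) / (x2 - x1) = (1) / (21) mod 23 = 11
x3 = s^2 - x1 - x2 mod 23 = 11^2 - 17 - 15 = 20
y3 = s (x1 - x3) - y1 mod 23 = 11 * (17 - 20) - 14 = 22

P + Q = (20, 22)


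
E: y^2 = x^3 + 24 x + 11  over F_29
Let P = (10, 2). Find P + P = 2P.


Doubling: s = (3 x1^2 + a) / (2 y1)
s = (3*10^2 + 24) / (2*2) mod 29 = 23
x3 = s^2 - 2 x1 mod 29 = 23^2 - 2*10 = 16
y3 = s (x1 - x3) - y1 mod 29 = 23 * (10 - 16) - 2 = 5

2P = (16, 5)


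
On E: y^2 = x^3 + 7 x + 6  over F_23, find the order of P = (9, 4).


Compute successive multiples of P until we hit O:
  1P = (9, 4)
  2P = (17, 22)
  3P = (15, 17)
  4P = (12, 1)
  5P = (3, 13)
  6P = (19, 11)
  7P = (4, 11)
  8P = (0, 11)
  ... (continuing to 21P)
  21P = O

ord(P) = 21


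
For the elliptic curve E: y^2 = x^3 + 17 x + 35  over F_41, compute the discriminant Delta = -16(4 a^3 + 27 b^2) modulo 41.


4 a^3 + 27 b^2 = 4*17^3 + 27*35^2 = 19652 + 33075 = 52727
Delta = -16 * (52727) = -843632
Delta mod 41 = 25

Delta = 25 (mod 41)


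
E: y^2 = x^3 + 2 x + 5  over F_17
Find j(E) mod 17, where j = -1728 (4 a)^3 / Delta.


Delta = -16(4 a^3 + 27 b^2) mod 17 = 10
-1728 * (4 a)^3 = -1728 * (4*2)^3 mod 17 = 12
j = 12 * 10^(-1) mod 17 = 8

j = 8 (mod 17)


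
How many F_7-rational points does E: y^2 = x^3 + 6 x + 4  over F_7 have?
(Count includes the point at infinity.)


For each x in F_7, count y with y^2 = x^3 + 6 x + 4 mod 7:
  x = 0: RHS = 4, y in [2, 5]  -> 2 point(s)
  x = 1: RHS = 4, y in [2, 5]  -> 2 point(s)
  x = 3: RHS = 0, y in [0]  -> 1 point(s)
  x = 4: RHS = 1, y in [1, 6]  -> 2 point(s)
  x = 6: RHS = 4, y in [2, 5]  -> 2 point(s)
Affine points: 9. Add the point at infinity: total = 10.

#E(F_7) = 10


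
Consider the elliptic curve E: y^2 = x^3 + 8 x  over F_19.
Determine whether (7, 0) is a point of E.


Check whether y^2 = x^3 + 8 x + 0 (mod 19) for (x, y) = (7, 0).
LHS: y^2 = 0^2 mod 19 = 0
RHS: x^3 + 8 x + 0 = 7^3 + 8*7 + 0 mod 19 = 0
LHS = RHS

Yes, on the curve


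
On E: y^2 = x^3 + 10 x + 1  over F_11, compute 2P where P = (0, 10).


Doubling: s = (3 x1^2 + a) / (2 y1)
s = (3*0^2 + 10) / (2*10) mod 11 = 6
x3 = s^2 - 2 x1 mod 11 = 6^2 - 2*0 = 3
y3 = s (x1 - x3) - y1 mod 11 = 6 * (0 - 3) - 10 = 5

2P = (3, 5)


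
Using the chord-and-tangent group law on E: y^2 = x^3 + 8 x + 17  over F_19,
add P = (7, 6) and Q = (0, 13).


P != Q, so use the chord formula.
s = (y2 - y1) / (x2 - x1) = (7) / (12) mod 19 = 18
x3 = s^2 - x1 - x2 mod 19 = 18^2 - 7 - 0 = 13
y3 = s (x1 - x3) - y1 mod 19 = 18 * (7 - 13) - 6 = 0

P + Q = (13, 0)


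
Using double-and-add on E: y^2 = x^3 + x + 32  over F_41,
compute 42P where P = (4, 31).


k = 42 = 101010_2 (binary, LSB first: 010101)
Double-and-add from P = (4, 31):
  bit 0 = 0: acc unchanged = O
  bit 1 = 1: acc = O + (2, 1) = (2, 1)
  bit 2 = 0: acc unchanged = (2, 1)
  bit 3 = 1: acc = (2, 1) + (5, 30) = (9, 27)
  bit 4 = 0: acc unchanged = (9, 27)
  bit 5 = 1: acc = (9, 27) + (30, 17) = (33, 2)

42P = (33, 2)


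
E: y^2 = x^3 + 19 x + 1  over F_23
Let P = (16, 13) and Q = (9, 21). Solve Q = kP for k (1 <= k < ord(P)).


Enumerate multiples of P until we hit Q = (9, 21):
  1P = (16, 13)
  2P = (4, 7)
  3P = (9, 2)
  4P = (0, 22)
  5P = (11, 0)
  6P = (0, 1)
  7P = (9, 21)
Match found at i = 7.

k = 7


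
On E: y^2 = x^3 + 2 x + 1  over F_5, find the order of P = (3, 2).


Compute successive multiples of P until we hit O:
  1P = (3, 2)
  2P = (0, 1)
  3P = (1, 2)
  4P = (1, 3)
  5P = (0, 4)
  6P = (3, 3)
  7P = O

ord(P) = 7


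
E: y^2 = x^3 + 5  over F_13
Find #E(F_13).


For each x in F_13, count y with y^2 = x^3 + 0 x + 5 mod 13:
  x = 2: RHS = 0, y in [0]  -> 1 point(s)
  x = 4: RHS = 4, y in [2, 11]  -> 2 point(s)
  x = 5: RHS = 0, y in [0]  -> 1 point(s)
  x = 6: RHS = 0, y in [0]  -> 1 point(s)
  x = 7: RHS = 10, y in [6, 7]  -> 2 point(s)
  x = 8: RHS = 10, y in [6, 7]  -> 2 point(s)
  x = 10: RHS = 4, y in [2, 11]  -> 2 point(s)
  x = 11: RHS = 10, y in [6, 7]  -> 2 point(s)
  x = 12: RHS = 4, y in [2, 11]  -> 2 point(s)
Affine points: 15. Add the point at infinity: total = 16.

#E(F_13) = 16


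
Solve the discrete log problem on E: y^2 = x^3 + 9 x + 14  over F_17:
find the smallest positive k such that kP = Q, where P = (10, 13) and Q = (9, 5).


Enumerate multiples of P until we hit Q = (9, 5):
  1P = (10, 13)
  2P = (16, 2)
  3P = (9, 5)
Match found at i = 3.

k = 3


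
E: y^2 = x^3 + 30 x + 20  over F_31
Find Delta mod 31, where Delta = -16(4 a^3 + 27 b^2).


4 a^3 + 27 b^2 = 4*30^3 + 27*20^2 = 108000 + 10800 = 118800
Delta = -16 * (118800) = -1900800
Delta mod 31 = 27

Delta = 27 (mod 31)


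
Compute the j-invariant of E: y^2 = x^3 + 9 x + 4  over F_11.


Delta = -16(4 a^3 + 27 b^2) mod 11 = 2
-1728 * (4 a)^3 = -1728 * (4*9)^3 mod 11 = 6
j = 6 * 2^(-1) mod 11 = 3

j = 3 (mod 11)


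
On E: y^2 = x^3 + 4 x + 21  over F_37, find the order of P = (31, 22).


Compute successive multiples of P until we hit O:
  1P = (31, 22)
  2P = (9, 34)
  3P = (8, 26)
  4P = (23, 12)
  5P = (10, 32)
  6P = (12, 13)
  7P = (22, 29)
  8P = (28, 25)
  ... (continuing to 18P)
  18P = O

ord(P) = 18


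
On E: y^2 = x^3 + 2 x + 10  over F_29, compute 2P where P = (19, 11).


Doubling: s = (3 x1^2 + a) / (2 y1)
s = (3*19^2 + 2) / (2*11) mod 29 = 19
x3 = s^2 - 2 x1 mod 29 = 19^2 - 2*19 = 4
y3 = s (x1 - x3) - y1 mod 29 = 19 * (19 - 4) - 11 = 13

2P = (4, 13)


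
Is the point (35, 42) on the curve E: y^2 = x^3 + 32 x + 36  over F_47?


Check whether y^2 = x^3 + 32 x + 36 (mod 47) for (x, y) = (35, 42).
LHS: y^2 = 42^2 mod 47 = 25
RHS: x^3 + 32 x + 36 = 35^3 + 32*35 + 36 mod 47 = 39
LHS != RHS

No, not on the curve


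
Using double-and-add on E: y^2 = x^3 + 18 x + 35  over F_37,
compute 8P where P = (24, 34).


k = 8 = 1000_2 (binary, LSB first: 0001)
Double-and-add from P = (24, 34):
  bit 0 = 0: acc unchanged = O
  bit 1 = 0: acc unchanged = O
  bit 2 = 0: acc unchanged = O
  bit 3 = 1: acc = O + (18, 7) = (18, 7)

8P = (18, 7)


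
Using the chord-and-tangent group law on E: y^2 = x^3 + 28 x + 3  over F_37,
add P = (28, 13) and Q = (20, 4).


P != Q, so use the chord formula.
s = (y2 - y1) / (x2 - x1) = (28) / (29) mod 37 = 15
x3 = s^2 - x1 - x2 mod 37 = 15^2 - 28 - 20 = 29
y3 = s (x1 - x3) - y1 mod 37 = 15 * (28 - 29) - 13 = 9

P + Q = (29, 9)


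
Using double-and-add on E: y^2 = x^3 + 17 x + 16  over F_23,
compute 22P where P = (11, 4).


k = 22 = 10110_2 (binary, LSB first: 01101)
Double-and-add from P = (11, 4):
  bit 0 = 0: acc unchanged = O
  bit 1 = 1: acc = O + (9, 22) = (9, 22)
  bit 2 = 1: acc = (9, 22) + (0, 4) = (18, 6)
  bit 3 = 0: acc unchanged = (18, 6)
  bit 4 = 1: acc = (18, 6) + (14, 10) = (15, 14)

22P = (15, 14)


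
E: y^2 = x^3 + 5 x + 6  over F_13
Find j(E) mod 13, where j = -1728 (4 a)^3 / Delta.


Delta = -16(4 a^3 + 27 b^2) mod 13 = 4
-1728 * (4 a)^3 = -1728 * (4*5)^3 mod 13 = 5
j = 5 * 4^(-1) mod 13 = 11

j = 11 (mod 13)


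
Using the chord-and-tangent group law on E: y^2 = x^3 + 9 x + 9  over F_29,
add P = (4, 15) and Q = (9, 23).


P != Q, so use the chord formula.
s = (y2 - y1) / (x2 - x1) = (8) / (5) mod 29 = 19
x3 = s^2 - x1 - x2 mod 29 = 19^2 - 4 - 9 = 0
y3 = s (x1 - x3) - y1 mod 29 = 19 * (4 - 0) - 15 = 3

P + Q = (0, 3)


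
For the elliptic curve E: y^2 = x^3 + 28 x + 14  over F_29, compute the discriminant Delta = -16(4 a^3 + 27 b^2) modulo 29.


4 a^3 + 27 b^2 = 4*28^3 + 27*14^2 = 87808 + 5292 = 93100
Delta = -16 * (93100) = -1489600
Delta mod 29 = 14

Delta = 14 (mod 29)


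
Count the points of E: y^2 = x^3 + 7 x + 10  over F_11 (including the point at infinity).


For each x in F_11, count y with y^2 = x^3 + 7 x + 10 mod 11:
  x = 3: RHS = 3, y in [5, 6]  -> 2 point(s)
  x = 4: RHS = 3, y in [5, 6]  -> 2 point(s)
  x = 5: RHS = 5, y in [4, 7]  -> 2 point(s)
  x = 6: RHS = 4, y in [2, 9]  -> 2 point(s)
Affine points: 8. Add the point at infinity: total = 9.

#E(F_11) = 9


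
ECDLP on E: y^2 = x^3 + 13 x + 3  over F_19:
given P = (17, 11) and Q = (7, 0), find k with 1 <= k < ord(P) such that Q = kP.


Enumerate multiples of P until we hit Q = (7, 0):
  1P = (17, 11)
  2P = (8, 7)
  3P = (1, 13)
  4P = (12, 5)
  5P = (15, 18)
  6P = (4, 10)
  7P = (7, 0)
Match found at i = 7.

k = 7


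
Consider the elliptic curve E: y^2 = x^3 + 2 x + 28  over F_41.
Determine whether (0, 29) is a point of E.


Check whether y^2 = x^3 + 2 x + 28 (mod 41) for (x, y) = (0, 29).
LHS: y^2 = 29^2 mod 41 = 21
RHS: x^3 + 2 x + 28 = 0^3 + 2*0 + 28 mod 41 = 28
LHS != RHS

No, not on the curve


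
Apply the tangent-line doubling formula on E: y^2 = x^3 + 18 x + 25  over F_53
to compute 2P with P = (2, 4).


Doubling: s = (3 x1^2 + a) / (2 y1)
s = (3*2^2 + 18) / (2*4) mod 53 = 17
x3 = s^2 - 2 x1 mod 53 = 17^2 - 2*2 = 20
y3 = s (x1 - x3) - y1 mod 53 = 17 * (2 - 20) - 4 = 8

2P = (20, 8)


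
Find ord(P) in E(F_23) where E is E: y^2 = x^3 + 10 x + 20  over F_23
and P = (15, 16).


Compute successive multiples of P until we hit O:
  1P = (15, 16)
  2P = (20, 20)
  3P = (19, 13)
  4P = (14, 12)
  5P = (10, 4)
  6P = (1, 13)
  7P = (2, 18)
  8P = (18, 11)
  ... (continuing to 27P)
  27P = O

ord(P) = 27


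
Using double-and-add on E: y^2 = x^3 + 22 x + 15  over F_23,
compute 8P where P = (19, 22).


k = 8 = 1000_2 (binary, LSB first: 0001)
Double-and-add from P = (19, 22):
  bit 0 = 0: acc unchanged = O
  bit 1 = 0: acc unchanged = O
  bit 2 = 0: acc unchanged = O
  bit 3 = 1: acc = O + (10, 19) = (10, 19)

8P = (10, 19)


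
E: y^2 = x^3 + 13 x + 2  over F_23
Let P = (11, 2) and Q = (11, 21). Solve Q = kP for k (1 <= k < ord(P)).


Enumerate multiples of P until we hit Q = (11, 21):
  1P = (11, 2)
  2P = (5, 10)
  3P = (19, 1)
  4P = (2, 17)
  5P = (0, 18)
  6P = (1, 19)
  7P = (4, 16)
  8P = (12, 0)
  9P = (4, 7)
  10P = (1, 4)
  11P = (0, 5)
  12P = (2, 6)
  13P = (19, 22)
  14P = (5, 13)
  15P = (11, 21)
Match found at i = 15.

k = 15


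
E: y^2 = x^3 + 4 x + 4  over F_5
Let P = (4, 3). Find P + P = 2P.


Doubling: s = (3 x1^2 + a) / (2 y1)
s = (3*4^2 + 4) / (2*3) mod 5 = 2
x3 = s^2 - 2 x1 mod 5 = 2^2 - 2*4 = 1
y3 = s (x1 - x3) - y1 mod 5 = 2 * (4 - 1) - 3 = 3

2P = (1, 3)


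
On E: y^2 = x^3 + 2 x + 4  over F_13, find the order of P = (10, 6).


Compute successive multiples of P until we hit O:
  1P = (10, 6)
  2P = (2, 9)
  3P = (5, 10)
  4P = (8, 8)
  5P = (9, 6)
  6P = (7, 7)
  7P = (12, 12)
  8P = (0, 11)
  ... (continuing to 17P)
  17P = O

ord(P) = 17


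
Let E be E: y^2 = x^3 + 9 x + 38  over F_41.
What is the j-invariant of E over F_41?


Delta = -16(4 a^3 + 27 b^2) mod 41 = 9
-1728 * (4 a)^3 = -1728 * (4*9)^3 mod 41 = 12
j = 12 * 9^(-1) mod 41 = 15

j = 15 (mod 41)


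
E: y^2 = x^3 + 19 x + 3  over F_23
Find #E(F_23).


For each x in F_23, count y with y^2 = x^3 + 19 x + 3 mod 23:
  x = 0: RHS = 3, y in [7, 16]  -> 2 point(s)
  x = 1: RHS = 0, y in [0]  -> 1 point(s)
  x = 2: RHS = 3, y in [7, 16]  -> 2 point(s)
  x = 3: RHS = 18, y in [8, 15]  -> 2 point(s)
  x = 5: RHS = 16, y in [4, 19]  -> 2 point(s)
  x = 8: RHS = 0, y in [0]  -> 1 point(s)
  x = 9: RHS = 6, y in [11, 12]  -> 2 point(s)
  x = 11: RHS = 2, y in [5, 18]  -> 2 point(s)
  x = 12: RHS = 4, y in [2, 21]  -> 2 point(s)
  x = 13: RHS = 9, y in [3, 20]  -> 2 point(s)
  x = 14: RHS = 0, y in [0]  -> 1 point(s)
  x = 15: RHS = 6, y in [11, 12]  -> 2 point(s)
  x = 17: RHS = 18, y in [8, 15]  -> 2 point(s)
  x = 18: RHS = 13, y in [6, 17]  -> 2 point(s)
  x = 19: RHS = 1, y in [1, 22]  -> 2 point(s)
  x = 21: RHS = 3, y in [7, 16]  -> 2 point(s)
  x = 22: RHS = 6, y in [11, 12]  -> 2 point(s)
Affine points: 31. Add the point at infinity: total = 32.

#E(F_23) = 32


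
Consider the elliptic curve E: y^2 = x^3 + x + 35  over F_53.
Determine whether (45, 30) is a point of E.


Check whether y^2 = x^3 + 1 x + 35 (mod 53) for (x, y) = (45, 30).
LHS: y^2 = 30^2 mod 53 = 52
RHS: x^3 + 1 x + 35 = 45^3 + 1*45 + 35 mod 53 = 45
LHS != RHS

No, not on the curve


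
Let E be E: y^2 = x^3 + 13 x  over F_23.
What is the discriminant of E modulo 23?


4 a^3 + 27 b^2 = 4*13^3 + 27*0^2 = 8788 + 0 = 8788
Delta = -16 * (8788) = -140608
Delta mod 23 = 14

Delta = 14 (mod 23)


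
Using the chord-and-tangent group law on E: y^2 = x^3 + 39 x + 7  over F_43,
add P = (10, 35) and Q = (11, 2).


P != Q, so use the chord formula.
s = (y2 - y1) / (x2 - x1) = (10) / (1) mod 43 = 10
x3 = s^2 - x1 - x2 mod 43 = 10^2 - 10 - 11 = 36
y3 = s (x1 - x3) - y1 mod 43 = 10 * (10 - 36) - 35 = 6

P + Q = (36, 6)


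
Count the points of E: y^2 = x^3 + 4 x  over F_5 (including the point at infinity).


For each x in F_5, count y with y^2 = x^3 + 4 x + 0 mod 5:
  x = 0: RHS = 0, y in [0]  -> 1 point(s)
  x = 1: RHS = 0, y in [0]  -> 1 point(s)
  x = 2: RHS = 1, y in [1, 4]  -> 2 point(s)
  x = 3: RHS = 4, y in [2, 3]  -> 2 point(s)
  x = 4: RHS = 0, y in [0]  -> 1 point(s)
Affine points: 7. Add the point at infinity: total = 8.

#E(F_5) = 8


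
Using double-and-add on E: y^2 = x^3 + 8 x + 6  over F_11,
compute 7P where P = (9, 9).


k = 7 = 111_2 (binary, LSB first: 111)
Double-and-add from P = (9, 9):
  bit 0 = 1: acc = O + (9, 9) = (9, 9)
  bit 1 = 1: acc = (9, 9) + (7, 3) = (4, 6)
  bit 2 = 1: acc = (4, 6) + (1, 9) = (7, 8)

7P = (7, 8)


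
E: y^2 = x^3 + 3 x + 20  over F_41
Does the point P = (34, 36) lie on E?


Check whether y^2 = x^3 + 3 x + 20 (mod 41) for (x, y) = (34, 36).
LHS: y^2 = 36^2 mod 41 = 25
RHS: x^3 + 3 x + 20 = 34^3 + 3*34 + 20 mod 41 = 25
LHS = RHS

Yes, on the curve


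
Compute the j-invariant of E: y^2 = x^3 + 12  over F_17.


Delta = -16(4 a^3 + 27 b^2) mod 17 = 12
-1728 * (4 a)^3 = -1728 * (4*0)^3 mod 17 = 0
j = 0 * 12^(-1) mod 17 = 0

j = 0 (mod 17)


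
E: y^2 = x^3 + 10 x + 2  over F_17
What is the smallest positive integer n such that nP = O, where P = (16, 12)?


Compute successive multiples of P until we hit O:
  1P = (16, 12)
  2P = (11, 7)
  3P = (8, 13)
  4P = (14, 9)
  5P = (2, 9)
  6P = (0, 6)
  7P = (3, 12)
  8P = (15, 5)
  ... (continuing to 22P)
  22P = O

ord(P) = 22


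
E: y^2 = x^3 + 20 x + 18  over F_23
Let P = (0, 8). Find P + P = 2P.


Doubling: s = (3 x1^2 + a) / (2 y1)
s = (3*0^2 + 20) / (2*8) mod 23 = 7
x3 = s^2 - 2 x1 mod 23 = 7^2 - 2*0 = 3
y3 = s (x1 - x3) - y1 mod 23 = 7 * (0 - 3) - 8 = 17

2P = (3, 17)


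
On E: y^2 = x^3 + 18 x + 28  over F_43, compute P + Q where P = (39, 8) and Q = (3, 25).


P != Q, so use the chord formula.
s = (y2 - y1) / (x2 - x1) = (17) / (7) mod 43 = 27
x3 = s^2 - x1 - x2 mod 43 = 27^2 - 39 - 3 = 42
y3 = s (x1 - x3) - y1 mod 43 = 27 * (39 - 42) - 8 = 40

P + Q = (42, 40)


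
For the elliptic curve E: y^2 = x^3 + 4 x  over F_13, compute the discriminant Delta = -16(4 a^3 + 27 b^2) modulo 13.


4 a^3 + 27 b^2 = 4*4^3 + 27*0^2 = 256 + 0 = 256
Delta = -16 * (256) = -4096
Delta mod 13 = 12

Delta = 12 (mod 13)


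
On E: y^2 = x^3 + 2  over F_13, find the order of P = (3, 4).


Compute successive multiples of P until we hit O:
  1P = (3, 4)
  2P = (6, 7)
  3P = (5, 7)
  4P = (4, 1)
  5P = (2, 6)
  6P = (12, 1)
  7P = (1, 4)
  8P = (9, 9)
  ... (continuing to 19P)
  19P = O

ord(P) = 19


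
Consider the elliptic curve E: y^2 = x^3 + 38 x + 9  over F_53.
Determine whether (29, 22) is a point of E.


Check whether y^2 = x^3 + 38 x + 9 (mod 53) for (x, y) = (29, 22).
LHS: y^2 = 22^2 mod 53 = 7
RHS: x^3 + 38 x + 9 = 29^3 + 38*29 + 9 mod 53 = 7
LHS = RHS

Yes, on the curve


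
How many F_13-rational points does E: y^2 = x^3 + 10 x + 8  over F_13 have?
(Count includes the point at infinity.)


For each x in F_13, count y with y^2 = x^3 + 10 x + 8 mod 13:
  x = 2: RHS = 10, y in [6, 7]  -> 2 point(s)
  x = 3: RHS = 0, y in [0]  -> 1 point(s)
  x = 5: RHS = 1, y in [1, 12]  -> 2 point(s)
  x = 10: RHS = 3, y in [4, 9]  -> 2 point(s)
  x = 12: RHS = 10, y in [6, 7]  -> 2 point(s)
Affine points: 9. Add the point at infinity: total = 10.

#E(F_13) = 10


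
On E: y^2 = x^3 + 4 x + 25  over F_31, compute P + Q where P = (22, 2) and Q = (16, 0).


P != Q, so use the chord formula.
s = (y2 - y1) / (x2 - x1) = (29) / (25) mod 31 = 21
x3 = s^2 - x1 - x2 mod 31 = 21^2 - 22 - 16 = 0
y3 = s (x1 - x3) - y1 mod 31 = 21 * (22 - 0) - 2 = 26

P + Q = (0, 26)


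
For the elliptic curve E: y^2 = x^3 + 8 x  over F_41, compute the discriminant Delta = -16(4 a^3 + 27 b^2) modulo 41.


4 a^3 + 27 b^2 = 4*8^3 + 27*0^2 = 2048 + 0 = 2048
Delta = -16 * (2048) = -32768
Delta mod 41 = 32

Delta = 32 (mod 41)


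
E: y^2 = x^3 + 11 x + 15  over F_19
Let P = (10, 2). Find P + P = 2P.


Doubling: s = (3 x1^2 + a) / (2 y1)
s = (3*10^2 + 11) / (2*2) mod 19 = 16
x3 = s^2 - 2 x1 mod 19 = 16^2 - 2*10 = 8
y3 = s (x1 - x3) - y1 mod 19 = 16 * (10 - 8) - 2 = 11

2P = (8, 11)


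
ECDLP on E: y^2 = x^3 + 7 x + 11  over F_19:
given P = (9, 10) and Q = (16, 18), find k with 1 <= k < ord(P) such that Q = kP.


Enumerate multiples of P until we hit Q = (16, 18):
  1P = (9, 10)
  2P = (10, 6)
  3P = (16, 18)
Match found at i = 3.

k = 3


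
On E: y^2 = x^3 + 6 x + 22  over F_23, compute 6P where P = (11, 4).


k = 6 = 110_2 (binary, LSB first: 011)
Double-and-add from P = (11, 4):
  bit 0 = 0: acc unchanged = O
  bit 1 = 1: acc = O + (10, 22) = (10, 22)
  bit 2 = 1: acc = (10, 22) + (21, 5) = (21, 18)

6P = (21, 18)


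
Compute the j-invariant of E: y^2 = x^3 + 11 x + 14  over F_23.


Delta = -16(4 a^3 + 27 b^2) mod 23 = 22
-1728 * (4 a)^3 = -1728 * (4*11)^3 mod 23 = 1
j = 1 * 22^(-1) mod 23 = 22

j = 22 (mod 23)


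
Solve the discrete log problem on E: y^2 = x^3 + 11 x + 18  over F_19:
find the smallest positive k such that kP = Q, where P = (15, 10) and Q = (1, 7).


Enumerate multiples of P until we hit Q = (1, 7):
  1P = (15, 10)
  2P = (12, 15)
  3P = (18, 14)
  4P = (11, 8)
  5P = (17, 8)
  6P = (7, 1)
  7P = (14, 3)
  8P = (1, 12)
  9P = (10, 11)
  10P = (10, 8)
  11P = (1, 7)
Match found at i = 11.

k = 11


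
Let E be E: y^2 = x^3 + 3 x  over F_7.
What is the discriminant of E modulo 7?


4 a^3 + 27 b^2 = 4*3^3 + 27*0^2 = 108 + 0 = 108
Delta = -16 * (108) = -1728
Delta mod 7 = 1

Delta = 1 (mod 7)


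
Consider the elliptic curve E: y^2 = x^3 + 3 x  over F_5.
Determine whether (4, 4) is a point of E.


Check whether y^2 = x^3 + 3 x + 0 (mod 5) for (x, y) = (4, 4).
LHS: y^2 = 4^2 mod 5 = 1
RHS: x^3 + 3 x + 0 = 4^3 + 3*4 + 0 mod 5 = 1
LHS = RHS

Yes, on the curve


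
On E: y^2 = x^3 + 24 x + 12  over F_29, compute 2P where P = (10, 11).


Doubling: s = (3 x1^2 + a) / (2 y1)
s = (3*10^2 + 24) / (2*11) mod 29 = 20
x3 = s^2 - 2 x1 mod 29 = 20^2 - 2*10 = 3
y3 = s (x1 - x3) - y1 mod 29 = 20 * (10 - 3) - 11 = 13

2P = (3, 13)


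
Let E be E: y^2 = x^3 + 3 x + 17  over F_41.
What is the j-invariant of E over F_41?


Delta = -16(4 a^3 + 27 b^2) mod 41 = 32
-1728 * (4 a)^3 = -1728 * (4*3)^3 mod 41 = 5
j = 5 * 32^(-1) mod 41 = 4

j = 4 (mod 41)


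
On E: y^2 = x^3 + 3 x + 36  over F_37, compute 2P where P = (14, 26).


k = 2 = 10_2 (binary, LSB first: 01)
Double-and-add from P = (14, 26):
  bit 0 = 0: acc unchanged = O
  bit 1 = 1: acc = O + (34, 0) = (34, 0)

2P = (34, 0)


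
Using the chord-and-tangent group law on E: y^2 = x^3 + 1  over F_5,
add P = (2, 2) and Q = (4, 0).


P != Q, so use the chord formula.
s = (y2 - y1) / (x2 - x1) = (3) / (2) mod 5 = 4
x3 = s^2 - x1 - x2 mod 5 = 4^2 - 2 - 4 = 0
y3 = s (x1 - x3) - y1 mod 5 = 4 * (2 - 0) - 2 = 1

P + Q = (0, 1)


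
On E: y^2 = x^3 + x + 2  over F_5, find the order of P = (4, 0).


Compute successive multiples of P until we hit O:
  1P = (4, 0)
  2P = O

ord(P) = 2


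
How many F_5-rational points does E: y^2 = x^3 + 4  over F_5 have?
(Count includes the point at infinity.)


For each x in F_5, count y with y^2 = x^3 + 0 x + 4 mod 5:
  x = 0: RHS = 4, y in [2, 3]  -> 2 point(s)
  x = 1: RHS = 0, y in [0]  -> 1 point(s)
  x = 3: RHS = 1, y in [1, 4]  -> 2 point(s)
Affine points: 5. Add the point at infinity: total = 6.

#E(F_5) = 6


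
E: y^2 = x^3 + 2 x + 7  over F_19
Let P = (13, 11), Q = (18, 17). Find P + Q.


P != Q, so use the chord formula.
s = (y2 - y1) / (x2 - x1) = (6) / (5) mod 19 = 5
x3 = s^2 - x1 - x2 mod 19 = 5^2 - 13 - 18 = 13
y3 = s (x1 - x3) - y1 mod 19 = 5 * (13 - 13) - 11 = 8

P + Q = (13, 8)


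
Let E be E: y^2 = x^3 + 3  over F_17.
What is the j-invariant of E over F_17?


Delta = -16(4 a^3 + 27 b^2) mod 17 = 5
-1728 * (4 a)^3 = -1728 * (4*0)^3 mod 17 = 0
j = 0 * 5^(-1) mod 17 = 0

j = 0 (mod 17)


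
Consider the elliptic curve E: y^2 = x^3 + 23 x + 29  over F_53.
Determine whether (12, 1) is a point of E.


Check whether y^2 = x^3 + 23 x + 29 (mod 53) for (x, y) = (12, 1).
LHS: y^2 = 1^2 mod 53 = 1
RHS: x^3 + 23 x + 29 = 12^3 + 23*12 + 29 mod 53 = 19
LHS != RHS

No, not on the curve


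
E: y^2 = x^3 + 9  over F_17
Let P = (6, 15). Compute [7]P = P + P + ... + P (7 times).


k = 7 = 111_2 (binary, LSB first: 111)
Double-and-add from P = (6, 15):
  bit 0 = 1: acc = O + (6, 15) = (6, 15)
  bit 1 = 1: acc = (6, 15) + (3, 6) = (0, 3)
  bit 2 = 1: acc = (0, 3) + (15, 1) = (3, 11)

7P = (3, 11)


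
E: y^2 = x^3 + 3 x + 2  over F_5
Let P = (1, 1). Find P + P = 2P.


Doubling: s = (3 x1^2 + a) / (2 y1)
s = (3*1^2 + 3) / (2*1) mod 5 = 3
x3 = s^2 - 2 x1 mod 5 = 3^2 - 2*1 = 2
y3 = s (x1 - x3) - y1 mod 5 = 3 * (1 - 2) - 1 = 1

2P = (2, 1)


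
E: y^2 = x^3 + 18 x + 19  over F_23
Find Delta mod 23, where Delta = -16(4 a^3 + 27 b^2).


4 a^3 + 27 b^2 = 4*18^3 + 27*19^2 = 23328 + 9747 = 33075
Delta = -16 * (33075) = -529200
Delta mod 23 = 7

Delta = 7 (mod 23)


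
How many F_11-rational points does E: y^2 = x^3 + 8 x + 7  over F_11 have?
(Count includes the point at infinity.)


For each x in F_11, count y with y^2 = x^3 + 8 x + 7 mod 11:
  x = 1: RHS = 5, y in [4, 7]  -> 2 point(s)
  x = 2: RHS = 9, y in [3, 8]  -> 2 point(s)
  x = 3: RHS = 3, y in [5, 6]  -> 2 point(s)
  x = 4: RHS = 4, y in [2, 9]  -> 2 point(s)
  x = 8: RHS = 0, y in [0]  -> 1 point(s)
  x = 9: RHS = 5, y in [4, 7]  -> 2 point(s)
  x = 10: RHS = 9, y in [3, 8]  -> 2 point(s)
Affine points: 13. Add the point at infinity: total = 14.

#E(F_11) = 14


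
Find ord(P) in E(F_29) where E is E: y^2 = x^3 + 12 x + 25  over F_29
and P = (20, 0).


Compute successive multiples of P until we hit O:
  1P = (20, 0)
  2P = O

ord(P) = 2


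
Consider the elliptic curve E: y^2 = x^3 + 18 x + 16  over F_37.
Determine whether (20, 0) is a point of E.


Check whether y^2 = x^3 + 18 x + 16 (mod 37) for (x, y) = (20, 0).
LHS: y^2 = 0^2 mod 37 = 0
RHS: x^3 + 18 x + 16 = 20^3 + 18*20 + 16 mod 37 = 14
LHS != RHS

No, not on the curve


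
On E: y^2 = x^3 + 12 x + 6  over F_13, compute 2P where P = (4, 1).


Doubling: s = (3 x1^2 + a) / (2 y1)
s = (3*4^2 + 12) / (2*1) mod 13 = 4
x3 = s^2 - 2 x1 mod 13 = 4^2 - 2*4 = 8
y3 = s (x1 - x3) - y1 mod 13 = 4 * (4 - 8) - 1 = 9

2P = (8, 9)


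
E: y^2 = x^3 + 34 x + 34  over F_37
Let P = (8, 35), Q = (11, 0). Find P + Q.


P != Q, so use the chord formula.
s = (y2 - y1) / (x2 - x1) = (2) / (3) mod 37 = 13
x3 = s^2 - x1 - x2 mod 37 = 13^2 - 8 - 11 = 2
y3 = s (x1 - x3) - y1 mod 37 = 13 * (8 - 2) - 35 = 6

P + Q = (2, 6)


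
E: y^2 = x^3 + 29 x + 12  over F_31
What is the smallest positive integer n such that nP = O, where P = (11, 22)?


Compute successive multiples of P until we hit O:
  1P = (11, 22)
  2P = (11, 9)
  3P = O

ord(P) = 3


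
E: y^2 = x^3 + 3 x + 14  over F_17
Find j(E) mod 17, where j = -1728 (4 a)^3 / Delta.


Delta = -16(4 a^3 + 27 b^2) mod 17 = 11
-1728 * (4 a)^3 = -1728 * (4*3)^3 mod 17 = 15
j = 15 * 11^(-1) mod 17 = 6

j = 6 (mod 17)


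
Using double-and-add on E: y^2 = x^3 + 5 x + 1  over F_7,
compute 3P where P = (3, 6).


k = 3 = 11_2 (binary, LSB first: 11)
Double-and-add from P = (3, 6):
  bit 0 = 1: acc = O + (3, 6) = (3, 6)
  bit 1 = 1: acc = (3, 6) + (5, 5) = (1, 0)

3P = (1, 0)


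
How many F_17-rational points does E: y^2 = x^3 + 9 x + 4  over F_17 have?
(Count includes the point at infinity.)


For each x in F_17, count y with y^2 = x^3 + 9 x + 4 mod 17:
  x = 0: RHS = 4, y in [2, 15]  -> 2 point(s)
  x = 2: RHS = 13, y in [8, 9]  -> 2 point(s)
  x = 4: RHS = 2, y in [6, 11]  -> 2 point(s)
  x = 5: RHS = 4, y in [2, 15]  -> 2 point(s)
  x = 6: RHS = 2, y in [6, 11]  -> 2 point(s)
  x = 7: RHS = 2, y in [6, 11]  -> 2 point(s)
  x = 9: RHS = 15, y in [7, 10]  -> 2 point(s)
  x = 12: RHS = 4, y in [2, 15]  -> 2 point(s)
  x = 14: RHS = 1, y in [1, 16]  -> 2 point(s)
Affine points: 18. Add the point at infinity: total = 19.

#E(F_17) = 19


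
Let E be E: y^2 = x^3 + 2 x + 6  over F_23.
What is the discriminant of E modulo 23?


4 a^3 + 27 b^2 = 4*2^3 + 27*6^2 = 32 + 972 = 1004
Delta = -16 * (1004) = -16064
Delta mod 23 = 13

Delta = 13 (mod 23)


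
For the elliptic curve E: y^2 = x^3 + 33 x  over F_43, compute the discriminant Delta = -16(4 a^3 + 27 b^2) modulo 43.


4 a^3 + 27 b^2 = 4*33^3 + 27*0^2 = 143748 + 0 = 143748
Delta = -16 * (143748) = -2299968
Delta mod 43 = 16

Delta = 16 (mod 43)


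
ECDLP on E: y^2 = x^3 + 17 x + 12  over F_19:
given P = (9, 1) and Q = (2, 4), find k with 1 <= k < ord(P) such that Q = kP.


Enumerate multiples of P until we hit Q = (2, 4):
  1P = (9, 1)
  2P = (10, 2)
  3P = (1, 7)
  4P = (6, 11)
  5P = (13, 6)
  6P = (14, 7)
  7P = (2, 15)
  8P = (12, 5)
  9P = (4, 12)
  10P = (4, 7)
  11P = (12, 14)
  12P = (2, 4)
Match found at i = 12.

k = 12


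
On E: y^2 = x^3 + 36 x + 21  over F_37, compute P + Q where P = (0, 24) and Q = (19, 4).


P != Q, so use the chord formula.
s = (y2 - y1) / (x2 - x1) = (17) / (19) mod 37 = 34
x3 = s^2 - x1 - x2 mod 37 = 34^2 - 0 - 19 = 27
y3 = s (x1 - x3) - y1 mod 37 = 34 * (0 - 27) - 24 = 20

P + Q = (27, 20)


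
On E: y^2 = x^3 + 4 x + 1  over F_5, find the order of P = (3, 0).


Compute successive multiples of P until we hit O:
  1P = (3, 0)
  2P = O

ord(P) = 2


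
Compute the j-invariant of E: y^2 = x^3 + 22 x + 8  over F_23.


Delta = -16(4 a^3 + 27 b^2) mod 23 = 16
-1728 * (4 a)^3 = -1728 * (4*22)^3 mod 23 = 8
j = 8 * 16^(-1) mod 23 = 12

j = 12 (mod 23)


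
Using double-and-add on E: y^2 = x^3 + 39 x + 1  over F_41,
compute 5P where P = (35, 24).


k = 5 = 101_2 (binary, LSB first: 101)
Double-and-add from P = (35, 24):
  bit 0 = 1: acc = O + (35, 24) = (35, 24)
  bit 1 = 0: acc unchanged = (35, 24)
  bit 2 = 1: acc = (35, 24) + (1, 0) = (36, 38)

5P = (36, 38)


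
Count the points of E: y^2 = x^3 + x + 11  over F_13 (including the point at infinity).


For each x in F_13, count y with y^2 = x^3 + 1 x + 11 mod 13:
  x = 1: RHS = 0, y in [0]  -> 1 point(s)
  x = 4: RHS = 1, y in [1, 12]  -> 2 point(s)
  x = 6: RHS = 12, y in [5, 8]  -> 2 point(s)
  x = 7: RHS = 10, y in [6, 7]  -> 2 point(s)
  x = 11: RHS = 1, y in [1, 12]  -> 2 point(s)
  x = 12: RHS = 9, y in [3, 10]  -> 2 point(s)
Affine points: 11. Add the point at infinity: total = 12.

#E(F_13) = 12


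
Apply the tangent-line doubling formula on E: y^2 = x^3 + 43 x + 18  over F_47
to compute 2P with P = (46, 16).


Doubling: s = (3 x1^2 + a) / (2 y1)
s = (3*46^2 + 43) / (2*16) mod 47 = 22
x3 = s^2 - 2 x1 mod 47 = 22^2 - 2*46 = 16
y3 = s (x1 - x3) - y1 mod 47 = 22 * (46 - 16) - 16 = 33

2P = (16, 33)


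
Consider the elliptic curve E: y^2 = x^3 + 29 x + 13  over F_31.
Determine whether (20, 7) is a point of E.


Check whether y^2 = x^3 + 29 x + 13 (mod 31) for (x, y) = (20, 7).
LHS: y^2 = 7^2 mod 31 = 18
RHS: x^3 + 29 x + 13 = 20^3 + 29*20 + 13 mod 31 = 6
LHS != RHS

No, not on the curve


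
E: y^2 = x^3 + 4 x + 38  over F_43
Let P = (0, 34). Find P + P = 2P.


Doubling: s = (3 x1^2 + a) / (2 y1)
s = (3*0^2 + 4) / (2*34) mod 43 = 38
x3 = s^2 - 2 x1 mod 43 = 38^2 - 2*0 = 25
y3 = s (x1 - x3) - y1 mod 43 = 38 * (0 - 25) - 34 = 5

2P = (25, 5)


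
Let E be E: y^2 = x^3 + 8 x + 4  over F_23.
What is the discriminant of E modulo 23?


4 a^3 + 27 b^2 = 4*8^3 + 27*4^2 = 2048 + 432 = 2480
Delta = -16 * (2480) = -39680
Delta mod 23 = 18

Delta = 18 (mod 23)


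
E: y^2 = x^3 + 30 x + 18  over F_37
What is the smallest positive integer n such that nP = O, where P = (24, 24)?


Compute successive multiples of P until we hit O:
  1P = (24, 24)
  2P = (14, 0)
  3P = (24, 13)
  4P = O

ord(P) = 4


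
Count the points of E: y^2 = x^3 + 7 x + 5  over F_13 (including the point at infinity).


For each x in F_13, count y with y^2 = x^3 + 7 x + 5 mod 13:
  x = 1: RHS = 0, y in [0]  -> 1 point(s)
  x = 2: RHS = 1, y in [1, 12]  -> 2 point(s)
  x = 3: RHS = 1, y in [1, 12]  -> 2 point(s)
  x = 5: RHS = 9, y in [3, 10]  -> 2 point(s)
  x = 6: RHS = 3, y in [4, 9]  -> 2 point(s)
  x = 8: RHS = 1, y in [1, 12]  -> 2 point(s)
  x = 9: RHS = 4, y in [2, 11]  -> 2 point(s)
  x = 10: RHS = 9, y in [3, 10]  -> 2 point(s)
  x = 11: RHS = 9, y in [3, 10]  -> 2 point(s)
  x = 12: RHS = 10, y in [6, 7]  -> 2 point(s)
Affine points: 19. Add the point at infinity: total = 20.

#E(F_13) = 20


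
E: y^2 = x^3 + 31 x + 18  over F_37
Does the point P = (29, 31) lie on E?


Check whether y^2 = x^3 + 31 x + 18 (mod 37) for (x, y) = (29, 31).
LHS: y^2 = 31^2 mod 37 = 36
RHS: x^3 + 31 x + 18 = 29^3 + 31*29 + 18 mod 37 = 35
LHS != RHS

No, not on the curve


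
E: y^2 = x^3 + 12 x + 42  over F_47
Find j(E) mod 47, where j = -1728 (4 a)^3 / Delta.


Delta = -16(4 a^3 + 27 b^2) mod 47 = 9
-1728 * (4 a)^3 = -1728 * (4*12)^3 mod 47 = 11
j = 11 * 9^(-1) mod 47 = 43

j = 43 (mod 47)


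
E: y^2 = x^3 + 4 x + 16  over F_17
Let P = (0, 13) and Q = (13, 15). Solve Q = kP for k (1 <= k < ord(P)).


Enumerate multiples of P until we hit Q = (13, 15):
  1P = (0, 13)
  2P = (13, 2)
  3P = (2, 7)
  4P = (7, 8)
  5P = (6, 1)
  6P = (15, 0)
  7P = (6, 16)
  8P = (7, 9)
  9P = (2, 10)
  10P = (13, 15)
Match found at i = 10.

k = 10
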